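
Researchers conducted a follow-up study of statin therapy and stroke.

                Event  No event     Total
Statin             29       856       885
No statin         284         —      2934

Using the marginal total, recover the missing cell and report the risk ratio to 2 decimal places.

0.34

The missing cell is in the unexposed row: 2934 − 284 = 2650.
So a = 29, b = 856, c = 284, d = 2650.
RR = [a/(a+b)] / [c/(c+d)] = (29/885) / (284/2934) = 0.03277/0.09680 = 0.33853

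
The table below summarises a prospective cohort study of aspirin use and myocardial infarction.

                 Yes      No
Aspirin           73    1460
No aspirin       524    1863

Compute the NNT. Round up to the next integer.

Risk in treated group = 73/1533 = 0.04762; risk in control = 524/2387 = 0.21952.
Absolute risk reduction = 0.21952 − 0.04762 = 0.17190
NNT = 1 / ARR = 1 / 0.17190 = 5.817 → round up → 6

6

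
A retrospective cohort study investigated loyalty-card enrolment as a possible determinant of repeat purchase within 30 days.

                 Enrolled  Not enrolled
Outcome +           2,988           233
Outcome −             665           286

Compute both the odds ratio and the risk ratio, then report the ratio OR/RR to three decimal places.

3.027

Reading the table with exposure as columns: a = 2988 (Enrolled, case), b = 665 (Enrolled, non-case), c = 233 (Not enrolled, case), d = 286.
OR = (2988·286)/(665·233) = 854568/154945 = 5.51530
Risk in exposed = 2988/3653 = 0.81796; risk in unexposed = 233/519 = 0.44894; RR = 1.82197
OR/RR = 5.51530 / 1.82197 = 3.02710
The outcome is not rare, so the OR lies further from 1 than the RR.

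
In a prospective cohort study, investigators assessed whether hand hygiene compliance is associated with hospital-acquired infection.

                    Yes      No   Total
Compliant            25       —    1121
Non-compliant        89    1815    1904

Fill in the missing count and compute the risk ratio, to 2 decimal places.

0.48

The missing cell is in the exposed row: 1121 − 25 = 1096.
So a = 25, b = 1096, c = 89, d = 1815.
RR = [a/(a+b)] / [c/(c+d)] = (25/1121) / (89/1904) = 0.02230/0.04674 = 0.47710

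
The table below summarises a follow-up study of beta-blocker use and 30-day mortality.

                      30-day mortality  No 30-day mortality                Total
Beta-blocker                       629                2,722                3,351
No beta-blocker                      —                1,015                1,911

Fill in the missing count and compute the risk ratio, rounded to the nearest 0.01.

The missing cell is in the unexposed row: 1911 − 1015 = 896.
So a = 629, b = 2722, c = 896, d = 1015.
RR = [a/(a+b)] / [c/(c+d)] = (629/3351) / (896/1911) = 0.18771/0.46886 = 0.40034

0.40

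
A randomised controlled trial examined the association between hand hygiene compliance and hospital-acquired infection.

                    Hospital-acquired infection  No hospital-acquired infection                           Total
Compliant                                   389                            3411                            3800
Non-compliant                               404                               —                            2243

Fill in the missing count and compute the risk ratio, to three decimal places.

0.568

The missing cell is in the unexposed row: 2243 − 404 = 1839.
So a = 389, b = 3411, c = 404, d = 1839.
RR = [a/(a+b)] / [c/(c+d)] = (389/3800) / (404/2243) = 0.10237/0.18012 = 0.56835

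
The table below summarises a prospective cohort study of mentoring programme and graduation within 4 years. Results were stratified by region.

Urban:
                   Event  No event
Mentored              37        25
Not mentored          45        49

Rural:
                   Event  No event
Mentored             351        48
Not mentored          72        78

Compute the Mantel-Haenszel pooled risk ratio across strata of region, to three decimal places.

1.683

RR_MH = Σ(aᵢ·n₀ᵢ/nᵢ) / Σ(cᵢ·n₁ᵢ/nᵢ), with n₁ᵢ = aᵢ+bᵢ (exposed), n₀ᵢ = cᵢ+dᵢ (unexposed), nᵢ = n₁ᵢ+n₀ᵢ.
Stratum 1 (Urban): n₁ = 62, n₀ = 94, n = 156; a·n₀/n = 37·94/156 = 22.2949; c·n₁/n = 45·62/156 = 17.8846
Stratum 2 (Rural): n₁ = 399, n₀ = 150, n = 549; a·n₀/n = 351·150/549 = 95.9016; c·n₁/n = 72·399/549 = 52.3279
RR_MH = (22.2949 + 95.9016) / (17.8846 + 52.3279) = 118.1965 / 70.2125 = 1.68341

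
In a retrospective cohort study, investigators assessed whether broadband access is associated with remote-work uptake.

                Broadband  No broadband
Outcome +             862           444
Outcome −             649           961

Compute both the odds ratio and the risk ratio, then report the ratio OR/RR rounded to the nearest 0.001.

1.592

Reading the table with exposure as columns: a = 862 (Broadband, case), b = 649 (Broadband, non-case), c = 444 (No broadband, case), d = 961.
OR = (862·961)/(649·444) = 828382/288156 = 2.87477
Risk in exposed = 862/1511 = 0.57048; risk in unexposed = 444/1405 = 0.31601; RR = 1.80525
OR/RR = 2.87477 / 1.80525 = 1.59245
The outcome is not rare, so the OR lies further from 1 than the RR.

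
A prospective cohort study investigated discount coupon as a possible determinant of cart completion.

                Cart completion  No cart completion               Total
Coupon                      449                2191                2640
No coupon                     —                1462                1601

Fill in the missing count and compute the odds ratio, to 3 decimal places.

The missing cell is in the unexposed row: 1601 − 1462 = 139.
So a = 449, b = 2191, c = 139, d = 1462.
OR = (a·d)/(b·c) = (449 × 1462) / (2191 × 139) = 656438 / 304549 = 2.15544

2.155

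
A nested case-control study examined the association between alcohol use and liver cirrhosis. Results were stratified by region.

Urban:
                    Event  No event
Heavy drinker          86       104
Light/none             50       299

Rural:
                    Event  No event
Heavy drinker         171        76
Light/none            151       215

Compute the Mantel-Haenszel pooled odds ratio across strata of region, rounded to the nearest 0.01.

3.80

OR_MH = Σ(aᵢdᵢ/nᵢ) / Σ(bᵢcᵢ/nᵢ), where nᵢ is the stratum total.
Stratum 1 (Urban): n = 539; a·d/n = 86·299/539 = 47.7069; b·c/n = 104·50/539 = 9.6475
Stratum 2 (Rural): n = 613; a·d/n = 171·215/613 = 59.9755; b·c/n = 76·151/613 = 18.7210
OR_MH = (47.7069 + 59.9755) / (9.6475 + 18.7210) = 107.6824 / 28.3685 = 3.79584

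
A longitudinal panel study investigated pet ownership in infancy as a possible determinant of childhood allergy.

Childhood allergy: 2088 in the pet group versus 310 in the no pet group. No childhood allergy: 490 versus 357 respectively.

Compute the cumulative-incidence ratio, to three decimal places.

From the description: a = 2088, b = 490, c = 310, d = 357.
Risk in exposed = 2088/2578 = 0.80993; risk in unexposed = 310/667 = 0.46477.
RR = 0.80993 / 0.46477 = 1.74266
The risk among the exposed is 1.74 times that among the unexposed.

1.743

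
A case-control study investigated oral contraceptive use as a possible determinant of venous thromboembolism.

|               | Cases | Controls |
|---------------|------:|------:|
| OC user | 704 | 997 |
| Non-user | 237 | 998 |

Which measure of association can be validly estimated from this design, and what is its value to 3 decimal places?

2.973

Cells: a = 704, b = 997, c = 237, d = 998.
This is a case-control study: participants were sampled on outcome status, so risks in the source population cannot be estimated directly — relative risk is not valid here. The odds ratio is the appropriate measure.
OR = (a·d)/(b·c) = (704 × 998) / (997 × 237) = 702592 / 236289 = 2.97344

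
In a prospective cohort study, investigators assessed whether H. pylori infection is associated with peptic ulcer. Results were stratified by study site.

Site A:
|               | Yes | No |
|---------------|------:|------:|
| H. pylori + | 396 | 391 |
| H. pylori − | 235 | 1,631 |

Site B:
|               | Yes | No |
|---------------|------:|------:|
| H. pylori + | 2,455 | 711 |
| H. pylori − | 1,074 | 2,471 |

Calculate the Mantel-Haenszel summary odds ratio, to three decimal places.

OR_MH = Σ(aᵢdᵢ/nᵢ) / Σ(bᵢcᵢ/nᵢ), where nᵢ is the stratum total.
Stratum 1 (Site A): n = 2653; a·d/n = 396·1631/2653 = 243.4512; b·c/n = 391·235/2653 = 34.6344
Stratum 2 (Site B): n = 6711; a·d/n = 2455·2471/6711 = 903.9346; b·c/n = 711·1074/6711 = 113.7854
OR_MH = (243.4512 + 903.9346) / (34.6344 + 113.7854) = 1147.3858 / 148.4198 = 7.73068

7.731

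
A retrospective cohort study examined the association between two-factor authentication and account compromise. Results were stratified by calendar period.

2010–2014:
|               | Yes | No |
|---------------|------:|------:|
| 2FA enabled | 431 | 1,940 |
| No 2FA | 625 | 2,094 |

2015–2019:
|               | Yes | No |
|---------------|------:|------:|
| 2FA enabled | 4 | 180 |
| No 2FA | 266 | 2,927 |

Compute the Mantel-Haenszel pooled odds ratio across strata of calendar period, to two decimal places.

OR_MH = Σ(aᵢdᵢ/nᵢ) / Σ(bᵢcᵢ/nᵢ), where nᵢ is the stratum total.
Stratum 1 (2010–2014): n = 5090; a·d/n = 431·2094/5090 = 177.3112; b·c/n = 1940·625/5090 = 238.2122
Stratum 2 (2015–2019): n = 3377; a·d/n = 4·2927/3377 = 3.4670; b·c/n = 180·266/3377 = 14.1783
OR_MH = (177.3112 + 3.4670) / (238.2122 + 14.1783) = 180.7782 / 252.3904 = 0.71626

0.72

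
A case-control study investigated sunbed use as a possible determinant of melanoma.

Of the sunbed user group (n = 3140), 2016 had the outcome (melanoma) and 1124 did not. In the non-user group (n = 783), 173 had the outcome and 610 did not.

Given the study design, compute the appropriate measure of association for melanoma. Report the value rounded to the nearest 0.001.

6.324

From the description: a = 2016, b = 1124, c = 173, d = 610.
This is a case-control study: participants were sampled on outcome status, so risks in the source population cannot be estimated directly — relative risk is not valid here. The odds ratio is the appropriate measure.
OR = (a·d)/(b·c) = (2016 × 610) / (1124 × 173) = 1229760 / 194452 = 6.32423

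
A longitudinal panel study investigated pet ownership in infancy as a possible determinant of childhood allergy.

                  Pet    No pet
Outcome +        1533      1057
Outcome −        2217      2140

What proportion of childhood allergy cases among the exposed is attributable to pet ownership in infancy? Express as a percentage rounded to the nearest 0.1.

Reading the table with exposure as columns: a = 1533 (Pet, case), b = 2217 (Pet, non-case), c = 1057 (No pet, case), d = 2140.
Risk in exposed = 1533/3750 = 0.40880; risk in unexposed = 1057/3197 = 0.33062.
RR = 0.40880/0.33062 = 1.23646
AR% = (RR − 1)/RR × 100 = (1.23646 − 1)/1.23646 × 100 = 19.1237%

19.1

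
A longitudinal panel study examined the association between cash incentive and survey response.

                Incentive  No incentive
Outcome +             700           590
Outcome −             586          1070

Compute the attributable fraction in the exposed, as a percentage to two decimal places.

Reading the table with exposure as columns: a = 700 (Incentive, case), b = 586 (Incentive, non-case), c = 590 (No incentive, case), d = 1070.
Risk in exposed = 700/1286 = 0.54432; risk in unexposed = 590/1660 = 0.35542.
RR = 0.54432/0.35542 = 1.53149
AR% = (RR − 1)/RR × 100 = (1.53149 − 1)/1.53149 × 100 = 34.7040%

34.70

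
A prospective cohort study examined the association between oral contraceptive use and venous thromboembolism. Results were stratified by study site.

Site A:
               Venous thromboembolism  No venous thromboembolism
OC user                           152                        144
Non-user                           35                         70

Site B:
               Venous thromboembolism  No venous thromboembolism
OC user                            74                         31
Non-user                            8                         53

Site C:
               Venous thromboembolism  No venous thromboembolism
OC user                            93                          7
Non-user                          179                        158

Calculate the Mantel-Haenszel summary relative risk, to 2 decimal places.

1.93

RR_MH = Σ(aᵢ·n₀ᵢ/nᵢ) / Σ(cᵢ·n₁ᵢ/nᵢ), with n₁ᵢ = aᵢ+bᵢ (exposed), n₀ᵢ = cᵢ+dᵢ (unexposed), nᵢ = n₁ᵢ+n₀ᵢ.
Stratum 1 (Site A): n₁ = 296, n₀ = 105, n = 401; a·n₀/n = 152·105/401 = 39.8005; c·n₁/n = 35·296/401 = 25.8354
Stratum 2 (Site B): n₁ = 105, n₀ = 61, n = 166; a·n₀/n = 74·61/166 = 27.1928; c·n₁/n = 8·105/166 = 5.0602
Stratum 3 (Site C): n₁ = 100, n₀ = 337, n = 437; a·n₀/n = 93·337/437 = 71.7185; c·n₁/n = 179·100/437 = 40.9611
RR_MH = (39.8005 + 27.1928 + 71.7185) / (25.8354 + 5.0602 + 40.9611) = 138.7118 / 71.8568 = 1.93039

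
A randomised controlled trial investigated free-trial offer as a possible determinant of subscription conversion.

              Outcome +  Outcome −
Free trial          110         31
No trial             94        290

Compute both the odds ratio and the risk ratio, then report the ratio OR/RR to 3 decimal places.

3.435

Cells: a = 110, b = 31, c = 94, d = 290.
OR = (110·290)/(31·94) = 31900/2914 = 10.94715
Risk in exposed = 110/141 = 0.78014; risk in unexposed = 94/384 = 0.24479; RR = 3.18696
OR/RR = 10.94715 / 3.18696 = 3.43498
The outcome is not rare, so the OR lies further from 1 than the RR.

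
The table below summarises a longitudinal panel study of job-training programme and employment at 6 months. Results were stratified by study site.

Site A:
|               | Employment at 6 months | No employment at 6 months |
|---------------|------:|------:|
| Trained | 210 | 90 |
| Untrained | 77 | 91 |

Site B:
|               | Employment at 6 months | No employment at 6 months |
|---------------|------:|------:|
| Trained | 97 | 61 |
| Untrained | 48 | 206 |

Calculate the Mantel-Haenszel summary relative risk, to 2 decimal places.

1.99

RR_MH = Σ(aᵢ·n₀ᵢ/nᵢ) / Σ(cᵢ·n₁ᵢ/nᵢ), with n₁ᵢ = aᵢ+bᵢ (exposed), n₀ᵢ = cᵢ+dᵢ (unexposed), nᵢ = n₁ᵢ+n₀ᵢ.
Stratum 1 (Site A): n₁ = 300, n₀ = 168, n = 468; a·n₀/n = 210·168/468 = 75.3846; c·n₁/n = 77·300/468 = 49.3590
Stratum 2 (Site B): n₁ = 158, n₀ = 254, n = 412; a·n₀/n = 97·254/412 = 59.8010; c·n₁/n = 48·158/412 = 18.4078
RR_MH = (75.3846 + 59.8010) / (49.3590 + 18.4078) = 135.1856 / 67.7667 = 1.99487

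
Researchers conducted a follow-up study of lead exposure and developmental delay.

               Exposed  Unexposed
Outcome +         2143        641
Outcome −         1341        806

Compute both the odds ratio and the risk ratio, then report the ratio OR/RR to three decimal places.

Reading the table with exposure as columns: a = 2143 (Exposed, case), b = 1341 (Exposed, non-case), c = 641 (Unexposed, case), d = 806.
OR = (2143·806)/(1341·641) = 1727258/859581 = 2.00942
Risk in exposed = 2143/3484 = 0.61510; risk in unexposed = 641/1447 = 0.44299; RR = 1.38853
OR/RR = 2.00942 / 1.38853 = 1.44716
The outcome is not rare, so the OR lies further from 1 than the RR.

1.447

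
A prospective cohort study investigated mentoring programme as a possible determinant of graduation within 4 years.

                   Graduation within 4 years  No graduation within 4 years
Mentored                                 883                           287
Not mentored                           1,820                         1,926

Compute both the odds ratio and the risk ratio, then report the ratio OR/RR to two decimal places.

2.10

Cells: a = 883, b = 287, c = 1820, d = 1926.
OR = (883·1926)/(287·1820) = 1700658/522340 = 3.25584
Risk in exposed = 883/1170 = 0.75470; risk in unexposed = 1820/3746 = 0.48585; RR = 1.55336
OR/RR = 3.25584 / 1.55336 = 2.09601
The outcome is not rare, so the OR lies further from 1 than the RR.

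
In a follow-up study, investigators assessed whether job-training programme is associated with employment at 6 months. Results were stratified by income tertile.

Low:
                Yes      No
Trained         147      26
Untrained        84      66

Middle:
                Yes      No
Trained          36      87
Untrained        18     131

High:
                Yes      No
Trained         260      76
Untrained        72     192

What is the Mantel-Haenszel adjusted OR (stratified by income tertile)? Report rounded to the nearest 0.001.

6.034

OR_MH = Σ(aᵢdᵢ/nᵢ) / Σ(bᵢcᵢ/nᵢ), where nᵢ is the stratum total.
Stratum 1 (Low): n = 323; a·d/n = 147·66/323 = 30.0372; b·c/n = 26·84/323 = 6.7616
Stratum 2 (Middle): n = 272; a·d/n = 36·131/272 = 17.3382; b·c/n = 87·18/272 = 5.7574
Stratum 3 (High): n = 600; a·d/n = 260·192/600 = 83.2000; b·c/n = 76·72/600 = 9.1200
OR_MH = (30.0372 + 17.3382 + 83.2000) / (6.7616 + 5.7574 + 9.1200) = 130.5754 / 21.6390 = 6.03427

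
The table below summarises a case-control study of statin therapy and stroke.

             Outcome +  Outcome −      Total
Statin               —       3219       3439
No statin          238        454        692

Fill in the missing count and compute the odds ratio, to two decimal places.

0.13

The missing cell is in the exposed row: 3439 − 3219 = 220.
So a = 220, b = 3219, c = 238, d = 454.
OR = (a·d)/(b·c) = (220 × 454) / (3219 × 238) = 99880 / 766122 = 0.13037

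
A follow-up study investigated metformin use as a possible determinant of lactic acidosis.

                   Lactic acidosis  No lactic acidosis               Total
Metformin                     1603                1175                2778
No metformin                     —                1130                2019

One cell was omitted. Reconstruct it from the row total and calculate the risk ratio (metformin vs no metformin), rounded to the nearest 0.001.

1.310

The missing cell is in the unexposed row: 2019 − 1130 = 889.
So a = 1603, b = 1175, c = 889, d = 1130.
RR = [a/(a+b)] / [c/(c+d)] = (1603/2778) / (889/2019) = 0.57703/0.44032 = 1.31050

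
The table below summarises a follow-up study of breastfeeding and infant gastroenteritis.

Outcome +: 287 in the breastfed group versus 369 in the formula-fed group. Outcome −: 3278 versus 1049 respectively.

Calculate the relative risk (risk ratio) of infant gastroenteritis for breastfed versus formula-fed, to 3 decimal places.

From the description: a = 287, b = 3278, c = 369, d = 1049.
Risk in exposed = 287/3565 = 0.08050; risk in unexposed = 369/1418 = 0.26023.
RR = 0.08050 / 0.26023 = 0.30937
The risk is 69% lower among the exposed than among the unexposed.

0.309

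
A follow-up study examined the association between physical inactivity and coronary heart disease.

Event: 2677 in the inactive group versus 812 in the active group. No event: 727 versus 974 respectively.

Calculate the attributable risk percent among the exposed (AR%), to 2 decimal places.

42.19

From the description: a = 2677, b = 727, c = 812, d = 974.
Risk in exposed = 2677/3404 = 0.78643; risk in unexposed = 812/1786 = 0.45465.
RR = 0.78643/0.45465 = 1.72975
AR% = (RR − 1)/RR × 100 = (1.72975 − 1)/1.72975 × 100 = 42.1883%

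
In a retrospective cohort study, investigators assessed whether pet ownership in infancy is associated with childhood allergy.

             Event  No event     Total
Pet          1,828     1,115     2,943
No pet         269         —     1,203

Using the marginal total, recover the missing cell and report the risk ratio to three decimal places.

2.778

The missing cell is in the unexposed row: 1203 − 269 = 934.
So a = 1828, b = 1115, c = 269, d = 934.
RR = [a/(a+b)] / [c/(c+d)] = (1828/2943) / (269/1203) = 0.62113/0.22361 = 2.77779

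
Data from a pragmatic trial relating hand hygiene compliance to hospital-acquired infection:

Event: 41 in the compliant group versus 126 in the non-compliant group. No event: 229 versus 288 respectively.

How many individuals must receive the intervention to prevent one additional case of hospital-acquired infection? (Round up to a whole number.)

Risk in treated group = 41/270 = 0.15185; risk in control = 126/414 = 0.30435.
Absolute risk reduction = 0.30435 − 0.15185 = 0.15250
NNT = 1 / ARR = 1 / 0.15250 = 6.558 → round up → 7

7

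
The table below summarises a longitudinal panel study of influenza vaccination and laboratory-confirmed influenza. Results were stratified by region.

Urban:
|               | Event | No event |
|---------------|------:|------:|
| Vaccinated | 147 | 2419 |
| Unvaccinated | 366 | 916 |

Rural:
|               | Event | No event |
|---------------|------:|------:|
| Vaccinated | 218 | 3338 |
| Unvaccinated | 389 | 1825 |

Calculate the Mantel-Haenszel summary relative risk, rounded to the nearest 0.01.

0.27

RR_MH = Σ(aᵢ·n₀ᵢ/nᵢ) / Σ(cᵢ·n₁ᵢ/nᵢ), with n₁ᵢ = aᵢ+bᵢ (exposed), n₀ᵢ = cᵢ+dᵢ (unexposed), nᵢ = n₁ᵢ+n₀ᵢ.
Stratum 1 (Urban): n₁ = 2566, n₀ = 1282, n = 3848; a·n₀/n = 147·1282/3848 = 48.9745; c·n₁/n = 366·2566/3848 = 244.0634
Stratum 2 (Rural): n₁ = 3556, n₀ = 2214, n = 5770; a·n₀/n = 218·2214/5770 = 83.6485; c·n₁/n = 389·3556/5770 = 239.7373
RR_MH = (48.9745 + 83.6485) / (244.0634 + 239.7373) = 132.6231 / 483.8007 = 0.27413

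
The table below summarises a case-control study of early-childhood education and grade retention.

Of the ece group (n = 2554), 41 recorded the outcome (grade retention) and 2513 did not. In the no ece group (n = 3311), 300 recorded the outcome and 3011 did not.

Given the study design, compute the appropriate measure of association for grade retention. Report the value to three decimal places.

0.164

From the description: a = 41, b = 2513, c = 300, d = 3011.
This is a case-control study: participants were sampled on outcome status, so risks in the source population cannot be estimated directly — relative risk is not valid here. The odds ratio is the appropriate measure.
OR = (a·d)/(b·c) = (41 × 3011) / (2513 × 300) = 123451 / 753900 = 0.16375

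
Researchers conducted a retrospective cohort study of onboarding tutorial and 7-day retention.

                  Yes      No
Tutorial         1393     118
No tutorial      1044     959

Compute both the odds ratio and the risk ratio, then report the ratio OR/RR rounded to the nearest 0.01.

6.13

Cells: a = 1393, b = 118, c = 1044, d = 959.
OR = (1393·959)/(118·1044) = 1335887/123192 = 10.84394
Risk in exposed = 1393/1511 = 0.92191; risk in unexposed = 1044/2003 = 0.52122; RR = 1.76875
OR/RR = 10.84394 / 1.76875 = 6.13084
The outcome is not rare, so the OR lies further from 1 than the RR.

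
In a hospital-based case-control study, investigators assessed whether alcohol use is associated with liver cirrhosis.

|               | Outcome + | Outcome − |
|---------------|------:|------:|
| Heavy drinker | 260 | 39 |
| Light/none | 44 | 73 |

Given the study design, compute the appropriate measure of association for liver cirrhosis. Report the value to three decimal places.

Cells: a = 260, b = 39, c = 44, d = 73.
This is a hospital-based case-control study: participants were sampled on outcome status, so risks in the source population cannot be estimated directly — relative risk is not valid here. The odds ratio is the appropriate measure.
OR = (a·d)/(b·c) = (260 × 73) / (39 × 44) = 18980 / 1716 = 11.06061

11.061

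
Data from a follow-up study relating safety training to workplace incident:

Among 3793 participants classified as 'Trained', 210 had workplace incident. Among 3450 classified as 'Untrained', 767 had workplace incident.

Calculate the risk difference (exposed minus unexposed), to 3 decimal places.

From the description: a = 210, b = 3583, c = 767, d = 2683.
Risk in exposed = 210/3793 = 0.055365; risk in unexposed = 767/3450 = 0.222319.
Risk difference = 0.055365 − 0.222319 = -0.166954

-0.167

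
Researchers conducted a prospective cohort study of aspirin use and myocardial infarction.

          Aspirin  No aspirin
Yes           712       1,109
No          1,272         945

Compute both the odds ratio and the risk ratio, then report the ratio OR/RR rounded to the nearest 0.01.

Reading the table with exposure as columns: a = 712 (Aspirin, case), b = 1272 (Aspirin, non-case), c = 1109 (No aspirin, case), d = 945.
OR = (712·945)/(1272·1109) = 672840/1410648 = 0.47697
Risk in exposed = 712/1984 = 0.35887; risk in unexposed = 1109/2054 = 0.53992; RR = 0.66467
OR/RR = 0.47697 / 0.66467 = 0.71761
The outcome is not rare, so the OR lies further from 1 than the RR.

0.72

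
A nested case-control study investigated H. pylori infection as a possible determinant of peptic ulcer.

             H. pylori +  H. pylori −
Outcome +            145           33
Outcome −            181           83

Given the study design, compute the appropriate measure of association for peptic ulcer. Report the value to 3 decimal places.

2.015

Reading the table with exposure as columns: a = 145 (H. pylori +, case), b = 181 (H. pylori +, non-case), c = 33 (H. pylori −, case), d = 83.
This is a nested case-control study: participants were sampled on outcome status, so risks in the source population cannot be estimated directly — relative risk is not valid here. The odds ratio is the appropriate measure.
OR = (a·d)/(b·c) = (145 × 83) / (181 × 33) = 12035 / 5973 = 2.01490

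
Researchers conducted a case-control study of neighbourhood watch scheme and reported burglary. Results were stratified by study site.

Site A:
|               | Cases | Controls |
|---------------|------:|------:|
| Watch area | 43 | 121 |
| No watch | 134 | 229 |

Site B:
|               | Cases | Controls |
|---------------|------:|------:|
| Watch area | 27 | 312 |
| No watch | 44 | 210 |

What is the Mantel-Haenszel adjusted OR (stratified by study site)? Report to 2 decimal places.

0.52

OR_MH = Σ(aᵢdᵢ/nᵢ) / Σ(bᵢcᵢ/nᵢ), where nᵢ is the stratum total.
Stratum 1 (Site A): n = 527; a·d/n = 43·229/527 = 18.6850; b·c/n = 121·134/527 = 30.7666
Stratum 2 (Site B): n = 593; a·d/n = 27·210/593 = 9.5616; b·c/n = 312·44/593 = 23.1501
OR_MH = (18.6850 + 9.5616) / (30.7666 + 23.1501) = 28.2466 / 53.9167 = 0.52389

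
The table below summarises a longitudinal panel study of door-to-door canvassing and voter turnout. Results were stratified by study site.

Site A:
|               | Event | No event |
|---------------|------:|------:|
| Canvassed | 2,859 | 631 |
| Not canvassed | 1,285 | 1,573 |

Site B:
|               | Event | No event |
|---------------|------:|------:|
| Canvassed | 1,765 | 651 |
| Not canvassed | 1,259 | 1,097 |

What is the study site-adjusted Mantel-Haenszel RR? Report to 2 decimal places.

1.61

RR_MH = Σ(aᵢ·n₀ᵢ/nᵢ) / Σ(cᵢ·n₁ᵢ/nᵢ), with n₁ᵢ = aᵢ+bᵢ (exposed), n₀ᵢ = cᵢ+dᵢ (unexposed), nᵢ = n₁ᵢ+n₀ᵢ.
Stratum 1 (Site A): n₁ = 3490, n₀ = 2858, n = 6348; a·n₀/n = 2859·2858/6348 = 1287.1805; c·n₁/n = 1285·3490/6348 = 706.4666
Stratum 2 (Site B): n₁ = 2416, n₀ = 2356, n = 4772; a·n₀/n = 1765·2356/4772 = 871.4040; c·n₁/n = 1259·2416/4772 = 637.4149
RR_MH = (1287.1805 + 871.4040) / (706.4666 + 637.4149) = 2158.5846 / 1343.8815 = 1.60623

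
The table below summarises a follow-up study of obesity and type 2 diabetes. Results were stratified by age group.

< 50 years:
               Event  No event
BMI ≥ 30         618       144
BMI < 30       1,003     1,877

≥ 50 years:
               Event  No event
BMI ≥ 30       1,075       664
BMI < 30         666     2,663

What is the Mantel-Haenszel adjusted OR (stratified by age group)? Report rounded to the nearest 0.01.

OR_MH = Σ(aᵢdᵢ/nᵢ) / Σ(bᵢcᵢ/nᵢ), where nᵢ is the stratum total.
Stratum 1 (< 50 years): n = 3642; a·d/n = 618·1877/3642 = 318.5025; b·c/n = 144·1003/3642 = 39.6573
Stratum 2 (≥ 50 years): n = 5068; a·d/n = 1075·2663/5068 = 564.8629; b·c/n = 664·666/5068 = 87.2581
OR_MH = (318.5025 + 564.8629) / (39.6573 + 87.2581) = 883.3653 / 126.9154 = 6.96027

6.96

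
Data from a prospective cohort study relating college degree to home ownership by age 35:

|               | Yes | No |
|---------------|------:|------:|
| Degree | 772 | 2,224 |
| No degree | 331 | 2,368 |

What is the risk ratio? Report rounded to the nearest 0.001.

2.101

Cells: a = 772, b = 2224, c = 331, d = 2368.
Risk in exposed = 772/2996 = 0.25768; risk in unexposed = 331/2699 = 0.12264.
RR = 0.25768 / 0.12264 = 2.10112
The risk among the exposed is 2.10 times that among the unexposed.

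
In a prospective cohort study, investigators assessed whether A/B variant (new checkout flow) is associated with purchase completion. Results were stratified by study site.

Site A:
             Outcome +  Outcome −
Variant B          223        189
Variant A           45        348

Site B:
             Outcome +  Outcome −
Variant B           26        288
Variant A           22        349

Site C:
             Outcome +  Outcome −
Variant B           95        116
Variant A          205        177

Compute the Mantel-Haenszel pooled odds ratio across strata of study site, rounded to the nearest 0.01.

OR_MH = Σ(aᵢdᵢ/nᵢ) / Σ(bᵢcᵢ/nᵢ), where nᵢ is the stratum total.
Stratum 1 (Site A): n = 805; a·d/n = 223·348/805 = 96.4025; b·c/n = 189·45/805 = 10.5652
Stratum 2 (Site B): n = 685; a·d/n = 26·349/685 = 13.2467; b·c/n = 288·22/685 = 9.2496
Stratum 3 (Site C): n = 593; a·d/n = 95·177/593 = 28.3558; b·c/n = 116·205/593 = 40.1012
OR_MH = (96.4025 + 13.2467 + 28.3558) / (10.5652 + 9.2496 + 40.1012) = 138.0050 / 59.9160 = 2.30331

2.30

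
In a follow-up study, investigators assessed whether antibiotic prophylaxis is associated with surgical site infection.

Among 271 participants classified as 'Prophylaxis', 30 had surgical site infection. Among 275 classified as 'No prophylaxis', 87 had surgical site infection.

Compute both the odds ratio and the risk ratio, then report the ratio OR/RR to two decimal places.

From the description: a = 30, b = 241, c = 87, d = 188.
OR = (30·188)/(241·87) = 5640/20967 = 0.26899
Risk in exposed = 30/271 = 0.11070; risk in unexposed = 87/275 = 0.31636; RR = 0.34992
OR/RR = 0.26899 / 0.34992 = 0.76874
The outcome is not rare, so the OR lies further from 1 than the RR.

0.77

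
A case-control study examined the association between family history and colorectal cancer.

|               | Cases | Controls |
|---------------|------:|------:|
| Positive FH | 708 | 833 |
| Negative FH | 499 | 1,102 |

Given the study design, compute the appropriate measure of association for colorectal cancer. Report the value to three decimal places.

Cells: a = 708, b = 833, c = 499, d = 1102.
This is a case-control study: participants were sampled on outcome status, so risks in the source population cannot be estimated directly — relative risk is not valid here. The odds ratio is the appropriate measure.
OR = (a·d)/(b·c) = (708 × 1102) / (833 × 499) = 780216 / 415667 = 1.87702

1.877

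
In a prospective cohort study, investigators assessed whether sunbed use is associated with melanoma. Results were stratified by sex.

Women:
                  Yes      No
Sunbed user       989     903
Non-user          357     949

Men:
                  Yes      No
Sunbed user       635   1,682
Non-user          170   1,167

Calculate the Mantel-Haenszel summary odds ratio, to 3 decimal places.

OR_MH = Σ(aᵢdᵢ/nᵢ) / Σ(bᵢcᵢ/nᵢ), where nᵢ is the stratum total.
Stratum 1 (Women): n = 3198; a·d/n = 989·949/3198 = 293.4837; b·c/n = 903·357/3198 = 100.8039
Stratum 2 (Men): n = 3654; a·d/n = 635·1167/3654 = 202.8038; b·c/n = 1682·170/3654 = 78.2540
OR_MH = (293.4837 + 202.8038) / (100.8039 + 78.2540) = 496.2875 / 179.0579 = 2.77166

2.772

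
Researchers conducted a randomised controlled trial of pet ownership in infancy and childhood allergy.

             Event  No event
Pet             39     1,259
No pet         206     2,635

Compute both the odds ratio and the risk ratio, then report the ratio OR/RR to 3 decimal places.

Cells: a = 39, b = 1259, c = 206, d = 2635.
OR = (39·2635)/(1259·206) = 102765/259354 = 0.39623
Risk in exposed = 39/1298 = 0.03005; risk in unexposed = 206/2841 = 0.07251; RR = 0.41438
OR/RR = 0.39623 / 0.41438 = 0.95622
The outcome is rare in both groups, so OR ≈ RR (ratio near 1).

0.956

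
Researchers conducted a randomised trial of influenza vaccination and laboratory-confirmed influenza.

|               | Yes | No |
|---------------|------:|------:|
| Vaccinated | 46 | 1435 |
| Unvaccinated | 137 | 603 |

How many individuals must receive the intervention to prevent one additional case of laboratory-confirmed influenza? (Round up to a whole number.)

Risk in treated group = 46/1481 = 0.03106; risk in control = 137/740 = 0.18514.
Absolute risk reduction = 0.18514 − 0.03106 = 0.15408
NNT = 1 / ARR = 1 / 0.15408 = 6.490 → round up → 7

7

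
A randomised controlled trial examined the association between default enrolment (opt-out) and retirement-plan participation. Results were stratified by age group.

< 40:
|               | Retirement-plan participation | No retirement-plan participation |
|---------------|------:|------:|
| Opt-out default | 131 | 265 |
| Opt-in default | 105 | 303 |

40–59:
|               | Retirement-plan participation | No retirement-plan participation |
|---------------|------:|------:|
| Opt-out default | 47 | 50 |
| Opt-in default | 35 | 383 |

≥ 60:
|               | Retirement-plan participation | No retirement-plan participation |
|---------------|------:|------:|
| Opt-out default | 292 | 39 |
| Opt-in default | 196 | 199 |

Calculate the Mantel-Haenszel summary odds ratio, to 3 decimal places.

OR_MH = Σ(aᵢdᵢ/nᵢ) / Σ(bᵢcᵢ/nᵢ), where nᵢ is the stratum total.
Stratum 1 (< 40): n = 804; a·d/n = 131·303/804 = 49.3694; b·c/n = 265·105/804 = 34.6082
Stratum 2 (40–59): n = 515; a·d/n = 47·383/515 = 34.9534; b·c/n = 50·35/515 = 3.3981
Stratum 3 (≥ 60): n = 726; a·d/n = 292·199/726 = 80.0386; b·c/n = 39·196/726 = 10.5289
OR_MH = (49.3694 + 34.9534 + 80.0386) / (34.6082 + 3.3981 + 10.5289) = 164.3614 / 48.5352 = 3.38644

3.386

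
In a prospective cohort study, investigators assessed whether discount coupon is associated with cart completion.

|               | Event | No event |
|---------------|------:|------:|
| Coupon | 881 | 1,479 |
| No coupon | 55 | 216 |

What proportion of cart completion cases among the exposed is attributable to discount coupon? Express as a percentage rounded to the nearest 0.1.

Cells: a = 881, b = 1479, c = 55, d = 216.
Risk in exposed = 881/2360 = 0.37331; risk in unexposed = 55/271 = 0.20295.
RR = 0.37331/0.20295 = 1.83938
AR% = (RR − 1)/RR × 100 = (1.83938 − 1)/1.83938 × 100 = 45.6337%

45.6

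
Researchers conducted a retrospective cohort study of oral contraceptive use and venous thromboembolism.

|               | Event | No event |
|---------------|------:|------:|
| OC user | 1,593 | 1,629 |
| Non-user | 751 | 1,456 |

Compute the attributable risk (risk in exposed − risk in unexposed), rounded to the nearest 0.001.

0.154

Cells: a = 1593, b = 1629, c = 751, d = 1456.
Risk in exposed = 1593/3222 = 0.494413; risk in unexposed = 751/2207 = 0.340281.
Risk difference = 0.494413 − 0.340281 = 0.154132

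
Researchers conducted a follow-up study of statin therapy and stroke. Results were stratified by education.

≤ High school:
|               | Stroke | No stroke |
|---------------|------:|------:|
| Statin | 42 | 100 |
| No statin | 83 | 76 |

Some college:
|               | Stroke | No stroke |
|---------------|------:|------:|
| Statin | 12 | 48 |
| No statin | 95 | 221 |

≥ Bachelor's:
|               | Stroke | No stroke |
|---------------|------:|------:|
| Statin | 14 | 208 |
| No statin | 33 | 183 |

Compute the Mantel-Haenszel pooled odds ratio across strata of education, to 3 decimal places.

OR_MH = Σ(aᵢdᵢ/nᵢ) / Σ(bᵢcᵢ/nᵢ), where nᵢ is the stratum total.
Stratum 1 (≤ High school): n = 301; a·d/n = 42·76/301 = 10.6047; b·c/n = 100·83/301 = 27.5748
Stratum 2 (Some college): n = 376; a·d/n = 12·221/376 = 7.0532; b·c/n = 48·95/376 = 12.1277
Stratum 3 (≥ Bachelor's): n = 438; a·d/n = 14·183/438 = 5.8493; b·c/n = 208·33/438 = 15.6712
OR_MH = (10.6047 + 7.0532 + 5.8493) / (27.5748 + 12.1277 + 15.6712) = 23.5072 / 55.3736 = 0.42452

0.425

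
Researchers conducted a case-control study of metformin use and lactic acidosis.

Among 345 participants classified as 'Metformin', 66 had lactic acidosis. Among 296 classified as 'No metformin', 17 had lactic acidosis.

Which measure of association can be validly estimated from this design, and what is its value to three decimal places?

From the description: a = 66, b = 279, c = 17, d = 279.
This is a case-control study: participants were sampled on outcome status, so risks in the source population cannot be estimated directly — relative risk is not valid here. The odds ratio is the appropriate measure.
OR = (a·d)/(b·c) = (66 × 279) / (279 × 17) = 18414 / 4743 = 3.88235

3.882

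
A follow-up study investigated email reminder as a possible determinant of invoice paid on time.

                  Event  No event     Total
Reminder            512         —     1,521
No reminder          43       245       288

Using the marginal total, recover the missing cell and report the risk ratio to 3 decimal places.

2.255

The missing cell is in the exposed row: 1521 − 512 = 1009.
So a = 512, b = 1009, c = 43, d = 245.
RR = [a/(a+b)] / [c/(c+d)] = (512/1521) / (43/288) = 0.33662/0.14931 = 2.25458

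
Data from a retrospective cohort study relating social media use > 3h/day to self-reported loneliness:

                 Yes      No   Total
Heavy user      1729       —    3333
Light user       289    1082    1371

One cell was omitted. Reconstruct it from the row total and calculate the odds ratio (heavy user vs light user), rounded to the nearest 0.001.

4.036

The missing cell is in the exposed row: 3333 − 1729 = 1604.
So a = 1729, b = 1604, c = 289, d = 1082.
OR = (a·d)/(b·c) = (1729 × 1082) / (1604 × 289) = 1870778 / 463556 = 4.03571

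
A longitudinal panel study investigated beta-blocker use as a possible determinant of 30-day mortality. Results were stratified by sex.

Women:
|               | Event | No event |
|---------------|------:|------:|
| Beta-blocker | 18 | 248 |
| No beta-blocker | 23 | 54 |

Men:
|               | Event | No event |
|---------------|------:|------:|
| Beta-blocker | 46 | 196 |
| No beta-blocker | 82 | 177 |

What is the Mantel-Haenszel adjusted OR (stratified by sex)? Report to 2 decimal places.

0.39

OR_MH = Σ(aᵢdᵢ/nᵢ) / Σ(bᵢcᵢ/nᵢ), where nᵢ is the stratum total.
Stratum 1 (Women): n = 343; a·d/n = 18·54/343 = 2.8338; b·c/n = 248·23/343 = 16.6297
Stratum 2 (Men): n = 501; a·d/n = 46·177/501 = 16.2515; b·c/n = 196·82/501 = 32.0798
OR_MH = (2.8338 + 16.2515) / (16.6297 + 32.0798) = 19.0853 / 48.7096 = 0.39182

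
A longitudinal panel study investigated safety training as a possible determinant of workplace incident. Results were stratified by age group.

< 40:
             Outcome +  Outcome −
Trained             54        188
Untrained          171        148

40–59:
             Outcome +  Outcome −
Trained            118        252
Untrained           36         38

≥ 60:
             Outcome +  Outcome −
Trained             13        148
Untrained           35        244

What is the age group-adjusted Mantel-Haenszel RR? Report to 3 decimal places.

0.503

RR_MH = Σ(aᵢ·n₀ᵢ/nᵢ) / Σ(cᵢ·n₁ᵢ/nᵢ), with n₁ᵢ = aᵢ+bᵢ (exposed), n₀ᵢ = cᵢ+dᵢ (unexposed), nᵢ = n₁ᵢ+n₀ᵢ.
Stratum 1 (< 40): n₁ = 242, n₀ = 319, n = 561; a·n₀/n = 54·319/561 = 30.7059; c·n₁/n = 171·242/561 = 73.7647
Stratum 2 (40–59): n₁ = 370, n₀ = 74, n = 444; a·n₀/n = 118·74/444 = 19.6667; c·n₁/n = 36·370/444 = 30.0000
Stratum 3 (≥ 60): n₁ = 161, n₀ = 279, n = 440; a·n₀/n = 13·279/440 = 8.2432; c·n₁/n = 35·161/440 = 12.8068
RR_MH = (30.7059 + 19.6667 + 8.2432) / (73.7647 + 30.0000 + 12.8068) = 58.6157 / 116.5715 = 0.50283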